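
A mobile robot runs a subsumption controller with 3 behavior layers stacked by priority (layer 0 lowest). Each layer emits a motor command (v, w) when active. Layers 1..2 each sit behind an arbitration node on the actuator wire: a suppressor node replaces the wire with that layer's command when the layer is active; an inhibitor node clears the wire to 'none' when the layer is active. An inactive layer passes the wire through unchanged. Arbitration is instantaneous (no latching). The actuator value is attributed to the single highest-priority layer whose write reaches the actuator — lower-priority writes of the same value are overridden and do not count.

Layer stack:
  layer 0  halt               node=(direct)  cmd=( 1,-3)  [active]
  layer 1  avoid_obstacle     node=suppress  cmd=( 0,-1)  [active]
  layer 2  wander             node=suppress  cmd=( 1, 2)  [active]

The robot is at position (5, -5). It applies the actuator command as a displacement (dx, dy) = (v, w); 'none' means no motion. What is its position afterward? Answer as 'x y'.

6 -3

layer 0 (halt) active — direct: (1, -3)
layer 1 (avoid_obstacle) active — suppresses: (0, -1)
layer 2 (wander) active — suppresses: (1, 2)
→ actuator (1, 2)
position: (5, -5) + (1, 2) = (6, -3)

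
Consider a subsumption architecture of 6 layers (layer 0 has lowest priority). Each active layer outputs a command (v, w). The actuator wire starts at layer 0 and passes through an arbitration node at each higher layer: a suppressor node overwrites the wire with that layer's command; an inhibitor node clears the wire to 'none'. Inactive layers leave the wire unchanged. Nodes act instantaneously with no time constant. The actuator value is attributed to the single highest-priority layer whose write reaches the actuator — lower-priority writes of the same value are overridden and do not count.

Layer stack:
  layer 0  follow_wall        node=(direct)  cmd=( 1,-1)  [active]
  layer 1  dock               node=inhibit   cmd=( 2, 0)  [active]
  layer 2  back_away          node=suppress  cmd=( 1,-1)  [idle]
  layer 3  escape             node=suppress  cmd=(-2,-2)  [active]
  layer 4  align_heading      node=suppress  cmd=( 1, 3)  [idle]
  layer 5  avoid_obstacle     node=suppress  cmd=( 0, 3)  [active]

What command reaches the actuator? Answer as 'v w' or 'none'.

layer 0 (follow_wall) active — direct: (1, -1)
layer 1 (dock) active — inhibits: none
layer 2 (back_away) idle — unchanged: none
layer 3 (escape) active — suppresses: (-2, -2)
layer 4 (align_heading) idle — unchanged: (-2, -2)
layer 5 (avoid_obstacle) active — suppresses: (0, 3)
→ actuator (0, 3)

0 3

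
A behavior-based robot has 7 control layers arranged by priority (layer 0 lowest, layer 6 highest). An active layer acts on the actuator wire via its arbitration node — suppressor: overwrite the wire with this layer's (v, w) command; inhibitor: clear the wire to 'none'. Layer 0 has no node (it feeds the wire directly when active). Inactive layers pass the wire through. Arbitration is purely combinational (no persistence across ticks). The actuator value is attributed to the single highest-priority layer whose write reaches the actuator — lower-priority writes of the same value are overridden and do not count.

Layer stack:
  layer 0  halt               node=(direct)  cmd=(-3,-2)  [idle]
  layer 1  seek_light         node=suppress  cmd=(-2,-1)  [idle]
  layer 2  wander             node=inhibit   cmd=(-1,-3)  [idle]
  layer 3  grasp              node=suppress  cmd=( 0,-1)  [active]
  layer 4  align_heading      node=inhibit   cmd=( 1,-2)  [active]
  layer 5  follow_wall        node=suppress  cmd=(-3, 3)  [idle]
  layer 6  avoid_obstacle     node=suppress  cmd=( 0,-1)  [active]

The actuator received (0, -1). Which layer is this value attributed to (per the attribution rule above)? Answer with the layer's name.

[0] halt off; wire := none
[1] seek_light off; pass none
[2] wander off; pass none
[3] grasp on (suppress); wire := (0, -1)
[4] align_heading on (inhibit); wire := none
[5] follow_wall off; pass none
[6] avoid_obstacle on (suppress); wire := (0, -1)
output (0, -1)
last writer: layer 6 = avoid_obstacle

avoid_obstacle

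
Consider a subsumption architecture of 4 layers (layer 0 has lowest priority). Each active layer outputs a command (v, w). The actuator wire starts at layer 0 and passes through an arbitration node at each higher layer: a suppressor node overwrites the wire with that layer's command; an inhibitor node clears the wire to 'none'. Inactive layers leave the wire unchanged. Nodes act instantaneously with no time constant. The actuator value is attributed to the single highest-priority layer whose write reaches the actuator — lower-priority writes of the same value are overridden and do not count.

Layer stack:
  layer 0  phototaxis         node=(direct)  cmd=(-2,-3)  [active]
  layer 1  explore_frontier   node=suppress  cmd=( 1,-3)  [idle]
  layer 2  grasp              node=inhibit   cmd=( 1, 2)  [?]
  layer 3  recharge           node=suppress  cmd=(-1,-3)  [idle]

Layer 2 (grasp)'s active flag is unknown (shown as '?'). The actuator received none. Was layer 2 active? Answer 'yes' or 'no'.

yes

If layer 2 is active=yes:
  actuator would be none
If layer 2 is active=no:
  actuator would be (-2, -3)
Observed none, so layer 2 was active.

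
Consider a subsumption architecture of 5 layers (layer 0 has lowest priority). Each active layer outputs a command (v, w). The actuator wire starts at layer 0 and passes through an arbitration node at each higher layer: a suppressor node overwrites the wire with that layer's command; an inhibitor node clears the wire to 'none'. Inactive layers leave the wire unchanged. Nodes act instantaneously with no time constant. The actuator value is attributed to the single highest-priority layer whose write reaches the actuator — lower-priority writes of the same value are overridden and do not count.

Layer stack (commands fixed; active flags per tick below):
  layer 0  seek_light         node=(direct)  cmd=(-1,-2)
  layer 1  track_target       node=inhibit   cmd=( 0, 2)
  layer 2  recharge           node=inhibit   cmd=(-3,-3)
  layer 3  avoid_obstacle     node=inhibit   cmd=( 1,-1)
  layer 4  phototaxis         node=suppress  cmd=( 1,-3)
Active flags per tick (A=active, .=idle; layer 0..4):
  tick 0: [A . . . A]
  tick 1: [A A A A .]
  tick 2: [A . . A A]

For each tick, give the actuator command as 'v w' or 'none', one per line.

tick 0:
  [0] seek_light on; wire := (-1, -2)
  [1] track_target off; pass (-1, -2)
  [2] recharge off; pass (-1, -2)
  [3] avoid_obstacle off; pass (-1, -2)
  [4] phototaxis on (suppress); wire := (1, -3)
  output (1, -3)
tick 1:
  [0] seek_light on; wire := (-1, -2)
  [1] track_target on (inhibit); wire := none
  [2] recharge on (inhibit); wire := none
  [3] avoid_obstacle on (inhibit); wire := none
  [4] phototaxis off; pass none
  output none
tick 2:
  [0] seek_light on; wire := (-1, -2)
  [1] track_target off; pass (-1, -2)
  [2] recharge off; pass (-1, -2)
  [3] avoid_obstacle on (inhibit); wire := none
  [4] phototaxis on (suppress); wire := (1, -3)
  output (1, -3)

1 -3
none
1 -3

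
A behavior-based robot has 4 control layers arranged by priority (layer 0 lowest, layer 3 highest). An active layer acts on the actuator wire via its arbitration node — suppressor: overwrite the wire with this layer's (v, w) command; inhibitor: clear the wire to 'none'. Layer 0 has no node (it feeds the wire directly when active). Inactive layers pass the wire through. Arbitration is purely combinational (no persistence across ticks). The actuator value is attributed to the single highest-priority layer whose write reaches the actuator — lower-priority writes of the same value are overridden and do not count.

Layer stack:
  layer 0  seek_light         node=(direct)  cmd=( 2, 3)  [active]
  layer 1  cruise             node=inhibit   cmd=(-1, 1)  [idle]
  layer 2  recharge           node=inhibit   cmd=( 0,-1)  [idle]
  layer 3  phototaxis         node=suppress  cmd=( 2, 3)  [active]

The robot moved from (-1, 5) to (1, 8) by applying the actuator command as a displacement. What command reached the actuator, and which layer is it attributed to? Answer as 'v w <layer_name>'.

2 3 phototaxis

displacement = (1, 8) − (-1, 5) = (2, 3)
layer 0 (seek_light) active — direct: (2, 3)
layer 1 (cruise) idle — unchanged: (2, 3)
layer 2 (recharge) idle — unchanged: (2, 3)
layer 3 (phototaxis) active — suppresses: (2, 3)
→ actuator (2, 3) — from layer 3 (phototaxis)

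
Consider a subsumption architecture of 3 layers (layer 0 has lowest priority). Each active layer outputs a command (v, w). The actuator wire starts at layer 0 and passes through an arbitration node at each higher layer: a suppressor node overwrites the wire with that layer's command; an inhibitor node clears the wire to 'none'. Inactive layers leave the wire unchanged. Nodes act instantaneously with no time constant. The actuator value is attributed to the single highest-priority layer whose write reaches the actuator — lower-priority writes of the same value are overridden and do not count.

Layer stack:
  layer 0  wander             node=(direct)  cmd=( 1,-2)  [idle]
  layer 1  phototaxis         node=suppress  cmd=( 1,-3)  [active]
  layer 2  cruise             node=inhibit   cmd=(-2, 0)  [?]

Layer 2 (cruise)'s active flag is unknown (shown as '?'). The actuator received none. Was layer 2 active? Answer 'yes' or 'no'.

If layer 2 is active=yes:
  actuator would be none
If layer 2 is active=no:
  actuator would be (1, -3)
Observed none, so layer 2 was active.

yes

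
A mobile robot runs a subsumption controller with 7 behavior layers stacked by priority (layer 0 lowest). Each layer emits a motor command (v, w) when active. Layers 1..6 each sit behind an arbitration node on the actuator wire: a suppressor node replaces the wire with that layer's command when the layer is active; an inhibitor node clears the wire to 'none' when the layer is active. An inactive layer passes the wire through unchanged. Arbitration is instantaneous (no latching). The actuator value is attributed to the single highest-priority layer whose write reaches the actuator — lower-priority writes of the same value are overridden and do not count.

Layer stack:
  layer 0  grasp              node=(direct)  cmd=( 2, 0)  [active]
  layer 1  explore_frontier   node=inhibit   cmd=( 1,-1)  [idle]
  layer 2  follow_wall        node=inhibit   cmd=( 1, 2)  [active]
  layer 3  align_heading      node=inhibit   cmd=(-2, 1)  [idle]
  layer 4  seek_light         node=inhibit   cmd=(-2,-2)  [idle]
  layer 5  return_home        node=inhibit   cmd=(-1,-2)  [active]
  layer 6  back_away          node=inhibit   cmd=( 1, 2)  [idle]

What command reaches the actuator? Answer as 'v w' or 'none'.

layer 0 (grasp) active — direct: (2, 0)
layer 1 (explore_frontier) idle — unchanged: (2, 0)
layer 2 (follow_wall) active — inhibits: none
layer 3 (align_heading) idle — unchanged: none
layer 4 (seek_light) idle — unchanged: none
layer 5 (return_home) active — inhibits: none
layer 6 (back_away) idle — unchanged: none
→ actuator none

none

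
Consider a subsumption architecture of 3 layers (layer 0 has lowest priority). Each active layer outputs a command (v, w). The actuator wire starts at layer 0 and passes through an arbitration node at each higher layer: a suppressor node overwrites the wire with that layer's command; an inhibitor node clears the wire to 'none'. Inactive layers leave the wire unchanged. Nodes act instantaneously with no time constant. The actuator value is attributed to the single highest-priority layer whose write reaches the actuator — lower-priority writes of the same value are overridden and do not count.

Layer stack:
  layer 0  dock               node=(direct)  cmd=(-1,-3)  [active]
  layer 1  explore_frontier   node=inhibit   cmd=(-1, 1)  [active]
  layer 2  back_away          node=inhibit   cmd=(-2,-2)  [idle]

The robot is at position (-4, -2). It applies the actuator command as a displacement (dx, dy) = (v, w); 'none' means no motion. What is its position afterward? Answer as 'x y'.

L0 dock: active, feeds wire = (-1, -3)
L1 explore_frontier: active, inhibitor → wire = none
L2 back_away: idle → wire stays none
actuator = none
position: (-4, -2) + none = (-4, -2)

-4 -2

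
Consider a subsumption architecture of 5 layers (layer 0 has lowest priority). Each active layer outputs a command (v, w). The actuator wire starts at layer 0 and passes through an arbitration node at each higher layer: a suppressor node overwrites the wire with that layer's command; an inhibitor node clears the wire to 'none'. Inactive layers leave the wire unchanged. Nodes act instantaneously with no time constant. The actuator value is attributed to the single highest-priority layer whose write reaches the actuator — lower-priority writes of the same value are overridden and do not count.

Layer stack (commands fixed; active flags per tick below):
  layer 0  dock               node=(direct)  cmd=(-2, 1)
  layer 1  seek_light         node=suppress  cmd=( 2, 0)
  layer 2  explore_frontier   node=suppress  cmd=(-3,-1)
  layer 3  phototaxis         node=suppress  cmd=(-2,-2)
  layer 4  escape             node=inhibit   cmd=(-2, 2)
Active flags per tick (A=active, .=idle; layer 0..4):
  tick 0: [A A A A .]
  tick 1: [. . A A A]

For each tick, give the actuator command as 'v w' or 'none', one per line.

tick 0:
  layer 0 (dock) active — direct: (-2, 1)
  layer 1 (seek_light) active — suppresses: (2, 0)
  layer 2 (explore_frontier) active — suppresses: (-3, -1)
  layer 3 (phototaxis) active — suppresses: (-2, -2)
  layer 4 (escape) idle — unchanged: (-2, -2)
  → actuator (-2, -2)
tick 1:
  layer 0 (dock) idle — none
  layer 1 (seek_light) idle — unchanged: none
  layer 2 (explore_frontier) active — suppresses: (-3, -1)
  layer 3 (phototaxis) active — suppresses: (-2, -2)
  layer 4 (escape) active — inhibits: none
  → actuator none

-2 -2
none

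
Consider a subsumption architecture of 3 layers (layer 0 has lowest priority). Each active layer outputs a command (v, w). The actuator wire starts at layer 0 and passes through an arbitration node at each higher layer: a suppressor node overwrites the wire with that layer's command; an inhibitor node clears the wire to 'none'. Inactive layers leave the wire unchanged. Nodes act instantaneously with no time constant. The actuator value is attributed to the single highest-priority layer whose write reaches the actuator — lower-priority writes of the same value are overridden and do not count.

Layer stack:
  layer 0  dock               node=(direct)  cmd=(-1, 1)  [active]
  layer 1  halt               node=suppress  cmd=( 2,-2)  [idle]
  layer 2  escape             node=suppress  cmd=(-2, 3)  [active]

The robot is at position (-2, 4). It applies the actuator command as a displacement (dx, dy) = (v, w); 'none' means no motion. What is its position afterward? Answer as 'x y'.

-4 7

L0 dock: active, feeds wire = (-1, 1)
L1 halt: idle → wire stays (-1, 1)
L2 escape: active, suppressor → wire = (-2, 3)
actuator = (-2, 3)
position: (-2, 4) + (-2, 3) = (-4, 7)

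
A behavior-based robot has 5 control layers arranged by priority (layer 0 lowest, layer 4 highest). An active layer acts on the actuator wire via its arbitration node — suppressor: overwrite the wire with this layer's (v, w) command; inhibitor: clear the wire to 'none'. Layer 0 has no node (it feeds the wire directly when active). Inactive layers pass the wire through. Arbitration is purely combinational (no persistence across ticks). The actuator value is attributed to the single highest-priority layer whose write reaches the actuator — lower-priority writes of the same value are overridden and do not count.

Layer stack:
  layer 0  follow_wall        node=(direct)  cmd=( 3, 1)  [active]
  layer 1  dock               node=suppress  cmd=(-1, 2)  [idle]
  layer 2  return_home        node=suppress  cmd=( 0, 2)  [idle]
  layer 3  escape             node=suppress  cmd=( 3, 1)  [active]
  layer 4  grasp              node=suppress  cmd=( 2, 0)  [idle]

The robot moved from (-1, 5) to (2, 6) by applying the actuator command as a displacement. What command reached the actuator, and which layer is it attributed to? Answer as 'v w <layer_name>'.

3 1 escape

displacement = (2, 6) − (-1, 5) = (3, 1)
L0 follow_wall: active, feeds wire = (3, 1)
L1 dock: idle → wire stays (3, 1)
L2 return_home: idle → wire stays (3, 1)
L3 escape: active, suppressor → wire = (3, 1)
L4 grasp: idle → wire stays (3, 1)
actuator = (3, 1) — from layer 3 (escape)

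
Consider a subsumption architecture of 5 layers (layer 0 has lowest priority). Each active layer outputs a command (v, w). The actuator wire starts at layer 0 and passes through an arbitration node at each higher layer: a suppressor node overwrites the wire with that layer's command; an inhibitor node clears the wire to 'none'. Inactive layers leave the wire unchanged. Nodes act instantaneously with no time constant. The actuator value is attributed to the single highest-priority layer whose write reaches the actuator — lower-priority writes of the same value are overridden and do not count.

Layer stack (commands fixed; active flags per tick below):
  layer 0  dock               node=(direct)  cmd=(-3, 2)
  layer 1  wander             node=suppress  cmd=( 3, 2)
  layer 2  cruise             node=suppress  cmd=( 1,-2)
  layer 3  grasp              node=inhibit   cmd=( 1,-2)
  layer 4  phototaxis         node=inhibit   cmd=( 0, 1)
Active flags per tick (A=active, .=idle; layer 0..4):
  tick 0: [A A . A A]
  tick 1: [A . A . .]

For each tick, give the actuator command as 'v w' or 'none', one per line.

none
1 -2

tick 0:
  L0 dock: active, feeds wire = (-3, 2)
  L1 wander: active, suppressor → wire = (3, 2)
  L2 cruise: idle → wire stays (3, 2)
  L3 grasp: active, inhibitor → wire = none
  L4 phototaxis: active, inhibitor → wire = none
  actuator = none
tick 1:
  L0 dock: active, feeds wire = (-3, 2)
  L1 wander: idle → wire stays (-3, 2)
  L2 cruise: active, suppressor → wire = (1, -2)
  L3 grasp: idle → wire stays (1, -2)
  L4 phototaxis: idle → wire stays (1, -2)
  actuator = (1, -2)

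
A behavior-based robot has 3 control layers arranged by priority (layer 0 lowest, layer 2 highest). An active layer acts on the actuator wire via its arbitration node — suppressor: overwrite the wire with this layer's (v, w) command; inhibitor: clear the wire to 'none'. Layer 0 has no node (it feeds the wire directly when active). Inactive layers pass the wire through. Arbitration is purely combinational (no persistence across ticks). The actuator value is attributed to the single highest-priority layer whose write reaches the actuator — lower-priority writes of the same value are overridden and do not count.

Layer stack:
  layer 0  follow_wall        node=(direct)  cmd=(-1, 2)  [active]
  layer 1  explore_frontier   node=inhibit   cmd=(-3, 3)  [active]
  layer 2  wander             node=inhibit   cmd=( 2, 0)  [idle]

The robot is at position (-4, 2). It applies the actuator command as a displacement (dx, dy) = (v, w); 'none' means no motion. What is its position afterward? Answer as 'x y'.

-4 2

[0] follow_wall on; wire := (-1, 2)
[1] explore_frontier on (inhibit); wire := none
[2] wander off; pass none
output none
position: (-4, 2) + none = (-4, 2)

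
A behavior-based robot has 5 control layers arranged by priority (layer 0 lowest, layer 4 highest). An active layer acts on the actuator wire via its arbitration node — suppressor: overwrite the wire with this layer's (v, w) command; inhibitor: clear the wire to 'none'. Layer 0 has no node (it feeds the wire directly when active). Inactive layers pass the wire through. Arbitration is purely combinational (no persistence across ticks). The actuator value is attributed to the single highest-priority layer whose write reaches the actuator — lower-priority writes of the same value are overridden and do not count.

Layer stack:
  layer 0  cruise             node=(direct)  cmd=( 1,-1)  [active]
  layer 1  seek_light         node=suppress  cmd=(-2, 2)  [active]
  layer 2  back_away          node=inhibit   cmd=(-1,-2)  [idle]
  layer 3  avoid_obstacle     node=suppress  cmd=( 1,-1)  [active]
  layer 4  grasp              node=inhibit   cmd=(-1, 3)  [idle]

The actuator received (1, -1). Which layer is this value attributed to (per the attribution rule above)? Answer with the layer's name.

avoid_obstacle

[0] cruise on; wire := (1, -1)
[1] seek_light on (suppress); wire := (-2, 2)
[2] back_away off; pass (-2, 2)
[3] avoid_obstacle on (suppress); wire := (1, -1)
[4] grasp off; pass (1, -1)
output (1, -1)
last writer: layer 3 = avoid_obstacle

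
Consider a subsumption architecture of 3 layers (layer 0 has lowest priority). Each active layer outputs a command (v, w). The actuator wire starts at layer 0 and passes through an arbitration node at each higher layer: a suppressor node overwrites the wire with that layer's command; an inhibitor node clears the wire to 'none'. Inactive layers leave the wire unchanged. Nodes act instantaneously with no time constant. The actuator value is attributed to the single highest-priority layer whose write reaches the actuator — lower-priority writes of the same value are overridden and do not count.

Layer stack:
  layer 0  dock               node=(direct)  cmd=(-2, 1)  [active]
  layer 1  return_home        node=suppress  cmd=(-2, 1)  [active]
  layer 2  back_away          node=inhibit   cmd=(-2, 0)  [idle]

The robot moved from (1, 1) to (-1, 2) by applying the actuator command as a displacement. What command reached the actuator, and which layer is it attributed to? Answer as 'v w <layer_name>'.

-2 1 return_home

displacement = (-1, 2) − (1, 1) = (-2, 1)
layer 0 (dock) active — direct: (-2, 1)
layer 1 (return_home) active — suppresses: (-2, 1)
layer 2 (back_away) idle — unchanged: (-2, 1)
→ actuator (-2, 1) — from layer 1 (return_home)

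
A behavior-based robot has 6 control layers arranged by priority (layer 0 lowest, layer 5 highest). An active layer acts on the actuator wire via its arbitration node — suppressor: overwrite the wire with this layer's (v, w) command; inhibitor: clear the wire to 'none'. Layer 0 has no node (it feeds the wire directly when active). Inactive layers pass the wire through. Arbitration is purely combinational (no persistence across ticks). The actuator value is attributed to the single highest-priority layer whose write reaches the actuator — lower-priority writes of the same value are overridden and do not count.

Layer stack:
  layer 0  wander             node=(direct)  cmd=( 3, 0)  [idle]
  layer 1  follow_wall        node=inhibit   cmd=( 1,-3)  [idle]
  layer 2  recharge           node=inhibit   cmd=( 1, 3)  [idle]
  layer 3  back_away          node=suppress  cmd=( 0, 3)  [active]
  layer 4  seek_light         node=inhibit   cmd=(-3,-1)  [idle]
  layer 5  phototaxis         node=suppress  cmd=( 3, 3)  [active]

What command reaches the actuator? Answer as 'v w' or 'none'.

3 3

layer 0 (wander) idle — none
layer 1 (follow_wall) idle — unchanged: none
layer 2 (recharge) idle — unchanged: none
layer 3 (back_away) active — suppresses: (0, 3)
layer 4 (seek_light) idle — unchanged: (0, 3)
layer 5 (phototaxis) active — suppresses: (3, 3)
→ actuator (3, 3)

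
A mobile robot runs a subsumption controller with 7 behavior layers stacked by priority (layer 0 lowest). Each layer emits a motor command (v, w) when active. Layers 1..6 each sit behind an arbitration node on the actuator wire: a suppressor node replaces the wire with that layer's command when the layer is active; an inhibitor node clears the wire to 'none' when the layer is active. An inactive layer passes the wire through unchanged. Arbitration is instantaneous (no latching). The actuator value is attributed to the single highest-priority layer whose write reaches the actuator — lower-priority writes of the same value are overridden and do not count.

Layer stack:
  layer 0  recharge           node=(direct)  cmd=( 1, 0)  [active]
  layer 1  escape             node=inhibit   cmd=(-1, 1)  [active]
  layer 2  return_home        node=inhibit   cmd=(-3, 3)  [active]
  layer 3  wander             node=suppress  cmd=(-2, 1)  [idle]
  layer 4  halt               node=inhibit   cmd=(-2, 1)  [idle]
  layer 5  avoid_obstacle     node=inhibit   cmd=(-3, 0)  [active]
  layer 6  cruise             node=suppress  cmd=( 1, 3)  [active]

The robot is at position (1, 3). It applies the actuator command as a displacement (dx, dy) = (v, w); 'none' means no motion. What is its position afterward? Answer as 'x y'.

2 6

[0] recharge on; wire := (1, 0)
[1] escape on (inhibit); wire := none
[2] return_home on (inhibit); wire := none
[3] wander off; pass none
[4] halt off; pass none
[5] avoid_obstacle on (inhibit); wire := none
[6] cruise on (suppress); wire := (1, 3)
output (1, 3)
position: (1, 3) + (1, 3) = (2, 6)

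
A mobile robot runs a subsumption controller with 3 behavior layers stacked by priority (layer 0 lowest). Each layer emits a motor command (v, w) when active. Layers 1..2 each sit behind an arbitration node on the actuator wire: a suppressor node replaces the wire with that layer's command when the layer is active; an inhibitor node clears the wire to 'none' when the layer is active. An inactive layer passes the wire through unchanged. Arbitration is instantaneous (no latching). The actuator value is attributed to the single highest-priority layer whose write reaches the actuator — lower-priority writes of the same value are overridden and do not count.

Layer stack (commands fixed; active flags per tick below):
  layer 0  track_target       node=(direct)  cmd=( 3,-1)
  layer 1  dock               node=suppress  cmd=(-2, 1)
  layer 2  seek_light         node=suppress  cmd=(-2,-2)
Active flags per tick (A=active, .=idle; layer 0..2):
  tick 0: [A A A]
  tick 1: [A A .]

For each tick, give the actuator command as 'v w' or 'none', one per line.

-2 -2
-2 1

tick 0:
  L0 track_target: active, feeds wire = (3, -1)
  L1 dock: active, suppressor → wire = (-2, 1)
  L2 seek_light: active, suppressor → wire = (-2, -2)
  actuator = (-2, -2)
tick 1:
  L0 track_target: active, feeds wire = (3, -1)
  L1 dock: active, suppressor → wire = (-2, 1)
  L2 seek_light: idle → wire stays (-2, 1)
  actuator = (-2, 1)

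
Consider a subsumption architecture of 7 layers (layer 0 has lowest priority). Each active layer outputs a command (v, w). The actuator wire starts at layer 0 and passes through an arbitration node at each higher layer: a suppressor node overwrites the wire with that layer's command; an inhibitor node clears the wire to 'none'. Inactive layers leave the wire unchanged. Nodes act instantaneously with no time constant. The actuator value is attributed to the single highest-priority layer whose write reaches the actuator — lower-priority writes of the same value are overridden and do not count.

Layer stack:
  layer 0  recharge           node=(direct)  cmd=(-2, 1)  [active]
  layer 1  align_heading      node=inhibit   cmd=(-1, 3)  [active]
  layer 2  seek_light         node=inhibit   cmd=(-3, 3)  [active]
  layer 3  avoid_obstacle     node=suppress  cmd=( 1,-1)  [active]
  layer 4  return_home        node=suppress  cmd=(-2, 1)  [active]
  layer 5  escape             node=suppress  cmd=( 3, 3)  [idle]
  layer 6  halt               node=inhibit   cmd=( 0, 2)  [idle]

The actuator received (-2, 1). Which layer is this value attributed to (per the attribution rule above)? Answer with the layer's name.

return_home

L0 recharge: active, feeds wire = (-2, 1)
L1 align_heading: active, inhibitor → wire = none
L2 seek_light: active, inhibitor → wire = none
L3 avoid_obstacle: active, suppressor → wire = (1, -1)
L4 return_home: active, suppressor → wire = (-2, 1)
L5 escape: idle → wire stays (-2, 1)
L6 halt: idle → wire stays (-2, 1)
actuator = (-2, 1)
last writer: layer 4 = return_home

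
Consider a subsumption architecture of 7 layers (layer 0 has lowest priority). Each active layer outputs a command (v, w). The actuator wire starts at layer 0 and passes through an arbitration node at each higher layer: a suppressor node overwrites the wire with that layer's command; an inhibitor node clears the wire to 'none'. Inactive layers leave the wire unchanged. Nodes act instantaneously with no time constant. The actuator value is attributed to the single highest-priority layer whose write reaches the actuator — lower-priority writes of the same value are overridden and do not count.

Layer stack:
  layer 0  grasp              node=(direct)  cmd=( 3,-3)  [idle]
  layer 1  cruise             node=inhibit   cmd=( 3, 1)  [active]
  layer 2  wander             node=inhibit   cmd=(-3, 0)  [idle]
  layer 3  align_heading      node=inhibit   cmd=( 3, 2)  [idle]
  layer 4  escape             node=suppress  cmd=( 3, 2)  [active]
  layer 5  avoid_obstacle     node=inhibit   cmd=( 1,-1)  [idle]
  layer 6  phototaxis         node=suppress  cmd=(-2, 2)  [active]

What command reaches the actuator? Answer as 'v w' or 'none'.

layer 0 (grasp) idle — none
layer 1 (cruise) active — inhibits: none
layer 2 (wander) idle — unchanged: none
layer 3 (align_heading) idle — unchanged: none
layer 4 (escape) active — suppresses: (3, 2)
layer 5 (avoid_obstacle) idle — unchanged: (3, 2)
layer 6 (phototaxis) active — suppresses: (-2, 2)
→ actuator (-2, 2)

-2 2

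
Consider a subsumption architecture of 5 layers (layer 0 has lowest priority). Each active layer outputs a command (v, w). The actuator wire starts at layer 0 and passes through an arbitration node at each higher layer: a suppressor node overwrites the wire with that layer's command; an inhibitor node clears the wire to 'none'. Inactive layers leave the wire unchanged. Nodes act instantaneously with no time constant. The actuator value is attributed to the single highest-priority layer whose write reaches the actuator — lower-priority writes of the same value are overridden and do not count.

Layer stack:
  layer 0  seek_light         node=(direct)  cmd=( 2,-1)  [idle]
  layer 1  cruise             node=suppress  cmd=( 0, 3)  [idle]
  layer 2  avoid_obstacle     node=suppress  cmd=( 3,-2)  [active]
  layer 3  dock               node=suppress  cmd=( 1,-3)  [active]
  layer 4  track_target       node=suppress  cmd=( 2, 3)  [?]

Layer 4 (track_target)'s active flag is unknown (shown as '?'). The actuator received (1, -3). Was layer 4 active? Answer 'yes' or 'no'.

If layer 4 is active=yes:
  actuator would be (2, 3)
If layer 4 is active=no:
  actuator would be (1, -3)
Observed (1, -3), so layer 4 was idle.

no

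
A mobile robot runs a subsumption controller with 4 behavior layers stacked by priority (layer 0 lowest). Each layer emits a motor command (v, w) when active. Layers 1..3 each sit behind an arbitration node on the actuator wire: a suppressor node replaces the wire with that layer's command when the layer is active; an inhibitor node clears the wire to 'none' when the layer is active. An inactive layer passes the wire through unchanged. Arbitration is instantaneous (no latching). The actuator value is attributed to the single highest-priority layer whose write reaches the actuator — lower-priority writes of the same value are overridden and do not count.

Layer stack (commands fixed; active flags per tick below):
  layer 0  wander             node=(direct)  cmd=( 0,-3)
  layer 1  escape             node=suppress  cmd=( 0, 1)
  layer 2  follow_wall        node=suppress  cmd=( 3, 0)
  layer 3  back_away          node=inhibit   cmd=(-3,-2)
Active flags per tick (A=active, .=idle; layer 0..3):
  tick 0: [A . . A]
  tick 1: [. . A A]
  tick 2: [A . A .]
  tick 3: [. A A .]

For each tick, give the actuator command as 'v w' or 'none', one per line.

tick 0:
  L0 wander: active, feeds wire = (0, -3)
  L1 escape: idle → wire stays (0, -3)
  L2 follow_wall: idle → wire stays (0, -3)
  L3 back_away: active, inhibitor → wire = none
  actuator = none
tick 1:
  L0 wander: idle → wire = none
  L1 escape: idle → wire stays none
  L2 follow_wall: active, suppressor → wire = (3, 0)
  L3 back_away: active, inhibitor → wire = none
  actuator = none
tick 2:
  L0 wander: active, feeds wire = (0, -3)
  L1 escape: idle → wire stays (0, -3)
  L2 follow_wall: active, suppressor → wire = (3, 0)
  L3 back_away: idle → wire stays (3, 0)
  actuator = (3, 0)
tick 3:
  L0 wander: idle → wire = none
  L1 escape: active, suppressor → wire = (0, 1)
  L2 follow_wall: active, suppressor → wire = (3, 0)
  L3 back_away: idle → wire stays (3, 0)
  actuator = (3, 0)

none
none
3 0
3 0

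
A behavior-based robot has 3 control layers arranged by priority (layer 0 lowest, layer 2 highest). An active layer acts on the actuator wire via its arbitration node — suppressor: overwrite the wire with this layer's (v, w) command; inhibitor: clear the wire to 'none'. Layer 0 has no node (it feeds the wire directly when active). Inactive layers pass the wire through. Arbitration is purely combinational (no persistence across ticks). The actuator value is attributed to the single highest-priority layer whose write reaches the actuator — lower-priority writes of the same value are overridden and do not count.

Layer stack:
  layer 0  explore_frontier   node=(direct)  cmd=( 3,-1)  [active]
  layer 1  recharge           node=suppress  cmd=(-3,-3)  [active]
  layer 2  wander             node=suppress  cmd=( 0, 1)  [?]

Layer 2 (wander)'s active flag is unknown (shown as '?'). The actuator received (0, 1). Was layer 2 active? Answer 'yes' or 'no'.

If layer 2 is active=yes:
  actuator would be (0, 1)
If layer 2 is active=no:
  actuator would be (-3, -3)
Observed (0, 1), so layer 2 was active.

yes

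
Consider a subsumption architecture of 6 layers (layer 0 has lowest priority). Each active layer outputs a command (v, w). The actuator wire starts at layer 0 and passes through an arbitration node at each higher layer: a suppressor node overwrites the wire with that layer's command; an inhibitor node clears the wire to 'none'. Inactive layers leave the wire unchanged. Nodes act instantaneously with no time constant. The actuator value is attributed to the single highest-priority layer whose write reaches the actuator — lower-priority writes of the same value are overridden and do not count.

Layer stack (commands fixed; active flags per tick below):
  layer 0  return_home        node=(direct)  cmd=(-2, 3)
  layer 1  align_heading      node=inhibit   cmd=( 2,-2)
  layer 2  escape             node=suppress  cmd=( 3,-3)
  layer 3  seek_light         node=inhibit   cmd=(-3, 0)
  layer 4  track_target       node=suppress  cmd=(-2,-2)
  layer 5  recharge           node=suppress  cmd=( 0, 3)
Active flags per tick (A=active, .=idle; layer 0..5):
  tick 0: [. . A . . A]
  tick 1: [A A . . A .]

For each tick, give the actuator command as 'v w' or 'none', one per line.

tick 0:
  L0 return_home: idle → wire = none
  L1 align_heading: idle → wire stays none
  L2 escape: active, suppressor → wire = (3, -3)
  L3 seek_light: idle → wire stays (3, -3)
  L4 track_target: idle → wire stays (3, -3)
  L5 recharge: active, suppressor → wire = (0, 3)
  actuator = (0, 3)
tick 1:
  L0 return_home: active, feeds wire = (-2, 3)
  L1 align_heading: active, inhibitor → wire = none
  L2 escape: idle → wire stays none
  L3 seek_light: idle → wire stays none
  L4 track_target: active, suppressor → wire = (-2, -2)
  L5 recharge: idle → wire stays (-2, -2)
  actuator = (-2, -2)

0 3
-2 -2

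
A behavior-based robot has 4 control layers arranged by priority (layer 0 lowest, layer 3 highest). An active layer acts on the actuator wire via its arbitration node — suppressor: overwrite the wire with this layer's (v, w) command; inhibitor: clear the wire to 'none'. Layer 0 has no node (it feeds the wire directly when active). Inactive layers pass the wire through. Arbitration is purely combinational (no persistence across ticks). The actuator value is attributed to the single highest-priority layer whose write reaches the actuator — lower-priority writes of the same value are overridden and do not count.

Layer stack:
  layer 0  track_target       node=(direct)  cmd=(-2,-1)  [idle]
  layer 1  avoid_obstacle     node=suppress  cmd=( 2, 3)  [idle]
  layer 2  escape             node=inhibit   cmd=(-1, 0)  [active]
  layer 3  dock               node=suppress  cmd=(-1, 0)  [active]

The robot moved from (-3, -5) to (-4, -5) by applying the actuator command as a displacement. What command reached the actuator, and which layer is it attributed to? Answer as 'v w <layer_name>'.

-1 0 dock

displacement = (-4, -5) − (-3, -5) = (-1, 0)
layer 0 (track_target) idle — none
layer 1 (avoid_obstacle) idle — unchanged: none
layer 2 (escape) active — inhibits: none
layer 3 (dock) active — suppresses: (-1, 0)
→ actuator (-1, 0) — from layer 3 (dock)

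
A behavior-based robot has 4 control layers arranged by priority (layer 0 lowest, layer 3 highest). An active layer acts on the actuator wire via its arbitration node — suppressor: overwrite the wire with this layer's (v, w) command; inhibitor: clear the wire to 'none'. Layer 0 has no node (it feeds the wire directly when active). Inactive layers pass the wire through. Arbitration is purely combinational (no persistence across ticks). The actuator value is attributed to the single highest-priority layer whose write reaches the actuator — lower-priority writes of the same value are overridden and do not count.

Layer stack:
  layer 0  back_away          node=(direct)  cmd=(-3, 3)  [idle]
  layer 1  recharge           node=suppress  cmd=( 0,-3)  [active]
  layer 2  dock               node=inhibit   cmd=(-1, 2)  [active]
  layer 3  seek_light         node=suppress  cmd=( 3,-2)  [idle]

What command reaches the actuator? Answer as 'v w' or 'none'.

none

L0 back_away: idle → wire = none
L1 recharge: active, suppressor → wire = (0, -3)
L2 dock: active, inhibitor → wire = none
L3 seek_light: idle → wire stays none
actuator = none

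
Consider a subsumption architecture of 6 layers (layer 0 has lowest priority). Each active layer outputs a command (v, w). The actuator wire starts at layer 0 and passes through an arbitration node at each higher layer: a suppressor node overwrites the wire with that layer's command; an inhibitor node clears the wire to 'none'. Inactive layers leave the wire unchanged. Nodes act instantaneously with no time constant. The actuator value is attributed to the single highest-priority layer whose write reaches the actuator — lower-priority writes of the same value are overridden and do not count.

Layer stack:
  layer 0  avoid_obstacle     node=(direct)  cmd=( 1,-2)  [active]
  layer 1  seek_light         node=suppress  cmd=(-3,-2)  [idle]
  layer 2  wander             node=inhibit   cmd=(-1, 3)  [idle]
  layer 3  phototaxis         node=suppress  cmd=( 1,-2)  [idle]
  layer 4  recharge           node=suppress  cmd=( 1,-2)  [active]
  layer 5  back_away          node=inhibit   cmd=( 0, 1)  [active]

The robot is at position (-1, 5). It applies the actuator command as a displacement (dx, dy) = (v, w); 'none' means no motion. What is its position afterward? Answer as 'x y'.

-1 5

layer 0 (avoid_obstacle) active — direct: (1, -2)
layer 1 (seek_light) idle — unchanged: (1, -2)
layer 2 (wander) idle — unchanged: (1, -2)
layer 3 (phototaxis) idle — unchanged: (1, -2)
layer 4 (recharge) active — suppresses: (1, -2)
layer 5 (back_away) active — inhibits: none
→ actuator none
position: (-1, 5) + none = (-1, 5)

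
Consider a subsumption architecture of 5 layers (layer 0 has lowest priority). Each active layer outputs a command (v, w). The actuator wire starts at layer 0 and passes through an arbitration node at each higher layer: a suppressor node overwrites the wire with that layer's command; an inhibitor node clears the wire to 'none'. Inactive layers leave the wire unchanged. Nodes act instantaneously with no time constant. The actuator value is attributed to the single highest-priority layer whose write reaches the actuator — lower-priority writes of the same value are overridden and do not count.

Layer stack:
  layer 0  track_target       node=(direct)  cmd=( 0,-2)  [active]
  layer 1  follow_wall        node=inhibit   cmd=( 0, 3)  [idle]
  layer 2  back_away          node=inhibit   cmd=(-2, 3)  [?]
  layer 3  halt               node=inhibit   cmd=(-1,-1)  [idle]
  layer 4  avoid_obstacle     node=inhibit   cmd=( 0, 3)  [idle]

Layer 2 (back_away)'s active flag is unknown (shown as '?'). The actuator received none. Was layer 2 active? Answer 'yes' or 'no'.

If layer 2 is active=yes:
  actuator would be none
If layer 2 is active=no:
  actuator would be (0, -2)
Observed none, so layer 2 was active.

yes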